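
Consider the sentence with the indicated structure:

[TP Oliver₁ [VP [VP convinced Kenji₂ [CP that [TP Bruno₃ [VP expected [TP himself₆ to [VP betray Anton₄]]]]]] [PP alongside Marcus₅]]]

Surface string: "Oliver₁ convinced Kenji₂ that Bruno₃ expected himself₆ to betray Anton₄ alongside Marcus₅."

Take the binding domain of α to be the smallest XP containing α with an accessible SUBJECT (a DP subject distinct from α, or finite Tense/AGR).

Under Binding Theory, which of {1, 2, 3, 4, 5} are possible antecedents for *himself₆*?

{3}

*himself* is an anaphor, so Principle A applies: it must be bound in its binding domain.
Binding domain of *himself₆*: the embedded TP, whose subject is Bruno₃.
*Oliver₁* c-commands the anaphor but is outside its binding domain → cannot satisfy Principle A.
*Kenji₂* c-commands the anaphor but is outside its binding domain → cannot satisfy Principle A.
*Bruno₃* c-commands the anaphor within its binding domain → licit binder.
*Anton₄* does not c-command the anaphor → cannot bind it.
*Marcus₅* does not c-command the anaphor → cannot bind it.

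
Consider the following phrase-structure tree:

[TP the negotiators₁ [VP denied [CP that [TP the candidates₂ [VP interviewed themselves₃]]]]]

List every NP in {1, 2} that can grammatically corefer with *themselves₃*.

*themselves* is an anaphor, so Principle A applies: it must be bound in its binding domain.
Binding domain of *themselves₃*: the embedded TP, whose subject is the candidates₂.
*the negotiators₁* c-commands the anaphor but is outside its binding domain → cannot satisfy Principle A.
*the candidates₂* c-commands the anaphor within its binding domain → licit binder.

{2}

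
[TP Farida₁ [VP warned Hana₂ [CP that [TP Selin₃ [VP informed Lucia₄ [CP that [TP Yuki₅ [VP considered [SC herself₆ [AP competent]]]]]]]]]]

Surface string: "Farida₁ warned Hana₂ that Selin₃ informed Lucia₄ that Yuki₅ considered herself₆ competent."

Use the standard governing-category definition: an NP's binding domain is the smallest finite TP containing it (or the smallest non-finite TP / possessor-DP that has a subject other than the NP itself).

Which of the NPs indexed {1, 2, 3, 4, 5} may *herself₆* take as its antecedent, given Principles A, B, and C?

*herself* is an anaphor, so Principle A applies: it must be bound in its binding domain.
Binding domain of *herself₆*: the embedded TP, whose subject is Yuki₅.
*Farida₁* c-commands the anaphor but is outside its binding domain → cannot satisfy Principle A.
*Hana₂* c-commands the anaphor but is outside its binding domain → cannot satisfy Principle A.
*Selin₃* c-commands the anaphor but is outside its binding domain → cannot satisfy Principle A.
*Lucia₄* c-commands the anaphor but is outside its binding domain → cannot satisfy Principle A.
*Yuki₅* c-commands the anaphor within its binding domain → licit binder.

{5}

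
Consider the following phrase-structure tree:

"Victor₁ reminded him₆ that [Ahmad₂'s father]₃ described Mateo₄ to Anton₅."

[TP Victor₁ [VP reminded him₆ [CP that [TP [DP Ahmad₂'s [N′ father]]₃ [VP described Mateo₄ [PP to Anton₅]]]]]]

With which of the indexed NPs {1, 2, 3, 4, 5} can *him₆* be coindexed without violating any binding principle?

none

*him* is a pronoun, so Principle B applies: it must be free in its binding domain.
Binding domain of *him₆*: the matrix TP, whose subject is Victor₁.
*Victor₁* c-commands the pronoun within its binding domain → coindexation would violate Principle B.
*Ahmad₂*: the pronoun c-commands this R-expression → coindexation would violate Principle C on *Ahmad₂*.
*[Ahmad₂'s father]₃*: the pronoun c-commands this R-expression → coindexation would violate Principle C on *[Ahmad₂'s father]₃*.
*Mateo₄*: the pronoun c-commands this R-expression → coindexation would violate Principle C on *Mateo₄*.
*Anton₅*: the pronoun c-commands this R-expression → coindexation would violate Principle C on *Anton₅*.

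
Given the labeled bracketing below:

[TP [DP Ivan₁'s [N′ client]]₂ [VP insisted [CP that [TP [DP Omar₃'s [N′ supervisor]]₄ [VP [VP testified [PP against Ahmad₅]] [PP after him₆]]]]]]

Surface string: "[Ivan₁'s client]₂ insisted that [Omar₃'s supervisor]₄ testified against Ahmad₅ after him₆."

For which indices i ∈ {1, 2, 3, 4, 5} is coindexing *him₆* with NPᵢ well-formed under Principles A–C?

*him* is a pronoun, so Principle B applies: it must be free in its binding domain.
Binding domain of *him₆*: the embedded TP, whose subject is [Omar₃'s supervisor]₄.
*Ivan₁* and the pronoun do not c-command one another → neither Principle B nor Principle C is at stake; coindexation permitted.
*[Ivan₁'s client]₂* c-commands the pronoun but from outside its binding domain, and is not c-commanded by it → coindexation permitted.
*Omar₃* and the pronoun do not c-command one another → neither Principle B nor Principle C is at stake; coindexation permitted.
*[Omar₃'s supervisor]₄* c-commands the pronoun within its binding domain → coindexation would violate Principle B.
*Ahmad₅* and the pronoun do not c-command one another → neither Principle B nor Principle C is at stake; coindexation permitted.

{1, 2, 3, 5}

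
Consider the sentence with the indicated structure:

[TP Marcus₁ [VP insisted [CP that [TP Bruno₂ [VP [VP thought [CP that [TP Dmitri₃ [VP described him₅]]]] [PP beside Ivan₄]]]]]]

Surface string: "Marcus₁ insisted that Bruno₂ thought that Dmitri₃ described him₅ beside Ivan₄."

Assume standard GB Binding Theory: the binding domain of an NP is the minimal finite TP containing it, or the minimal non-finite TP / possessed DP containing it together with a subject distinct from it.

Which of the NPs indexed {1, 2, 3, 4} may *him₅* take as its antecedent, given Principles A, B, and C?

{1, 2, 4}

*him* is a pronoun, so Principle B applies: it must be free in its binding domain.
Binding domain of *him₅*: the embedded TP, whose subject is Dmitri₃.
*Marcus₁* c-commands the pronoun but from outside its binding domain, and is not c-commanded by it → coindexation permitted.
*Bruno₂* c-commands the pronoun but from outside its binding domain, and is not c-commanded by it → coindexation permitted.
*Dmitri₃* c-commands the pronoun within its binding domain → coindexation would violate Principle B.
*Ivan₄* and the pronoun do not c-command one another → neither Principle B nor Principle C is at stake; coindexation permitted.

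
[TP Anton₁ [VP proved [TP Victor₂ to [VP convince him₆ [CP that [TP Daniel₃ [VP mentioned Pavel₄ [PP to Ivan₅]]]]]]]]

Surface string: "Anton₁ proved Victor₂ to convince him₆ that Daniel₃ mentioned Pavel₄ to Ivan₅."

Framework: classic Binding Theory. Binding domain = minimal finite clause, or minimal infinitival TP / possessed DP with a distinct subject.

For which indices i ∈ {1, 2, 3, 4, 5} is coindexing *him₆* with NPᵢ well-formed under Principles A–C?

*him* is a pronoun, so Principle B applies: it must be free in its binding domain.
Binding domain of *him₆*: the embedded TP, whose subject is Victor₂.
*Anton₁* c-commands the pronoun but from outside its binding domain, and is not c-commanded by it → coindexation permitted.
*Victor₂* c-commands the pronoun within its binding domain → coindexation would violate Principle B.
*Daniel₃*: the pronoun c-commands this R-expression → coindexation would violate Principle C on *Daniel₃*.
*Pavel₄*: the pronoun c-commands this R-expression → coindexation would violate Principle C on *Pavel₄*.
*Ivan₅*: the pronoun c-commands this R-expression → coindexation would violate Principle C on *Ivan₅*.

{1}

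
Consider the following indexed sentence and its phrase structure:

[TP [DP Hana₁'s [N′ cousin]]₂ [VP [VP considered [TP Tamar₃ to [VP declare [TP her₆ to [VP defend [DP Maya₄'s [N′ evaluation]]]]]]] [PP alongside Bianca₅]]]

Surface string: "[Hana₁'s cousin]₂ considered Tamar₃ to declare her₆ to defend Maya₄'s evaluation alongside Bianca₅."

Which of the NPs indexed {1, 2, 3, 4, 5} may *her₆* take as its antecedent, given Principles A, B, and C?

{1, 2, 5}

*her* is a pronoun, so Principle B applies: it must be free in its binding domain.
Binding domain of *her₆*: the embedded TP, whose subject is Tamar₃.
*Hana₁* and the pronoun do not c-command one another → neither Principle B nor Principle C is at stake; coindexation permitted.
*[Hana₁'s cousin]₂* c-commands the pronoun but from outside its binding domain, and is not c-commanded by it → coindexation permitted.
*Tamar₃* c-commands the pronoun within its binding domain → coindexation would violate Principle B.
*Maya₄*: the pronoun c-commands this R-expression → coindexation would violate Principle C on *Maya₄*.
*Bianca₅* and the pronoun do not c-command one another → neither Principle B nor Principle C is at stake; coindexation permitted.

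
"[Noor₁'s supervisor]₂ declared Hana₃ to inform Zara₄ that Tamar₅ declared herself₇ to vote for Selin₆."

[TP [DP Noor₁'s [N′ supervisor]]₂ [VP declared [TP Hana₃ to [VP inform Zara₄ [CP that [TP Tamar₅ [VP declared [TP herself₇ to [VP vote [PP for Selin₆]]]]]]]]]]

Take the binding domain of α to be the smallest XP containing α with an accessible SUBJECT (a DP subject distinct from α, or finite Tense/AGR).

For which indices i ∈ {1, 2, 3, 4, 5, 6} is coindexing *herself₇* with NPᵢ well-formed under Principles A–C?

*herself* is an anaphor, so Principle A applies: it must be bound in its binding domain.
Binding domain of *herself₇*: the embedded TP, whose subject is Tamar₅.
*Noor₁* does not c-command the anaphor → cannot bind it.
*[Noor₁'s supervisor]₂* c-commands the anaphor but is outside its binding domain → cannot satisfy Principle A.
*Hana₃* c-commands the anaphor but is outside its binding domain → cannot satisfy Principle A.
*Zara₄* c-commands the anaphor but is outside its binding domain → cannot satisfy Principle A.
*Tamar₅* c-commands the anaphor within its binding domain → licit binder.
*Selin₆* does not c-command the anaphor → cannot bind it.

{5}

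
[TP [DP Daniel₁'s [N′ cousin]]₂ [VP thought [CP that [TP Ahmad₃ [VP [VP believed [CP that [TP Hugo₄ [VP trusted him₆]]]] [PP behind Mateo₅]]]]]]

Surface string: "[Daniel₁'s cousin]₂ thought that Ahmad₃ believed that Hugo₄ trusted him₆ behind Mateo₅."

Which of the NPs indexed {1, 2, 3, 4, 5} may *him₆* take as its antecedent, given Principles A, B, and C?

*him* is a pronoun, so Principle B applies: it must be free in its binding domain.
Binding domain of *him₆*: the embedded TP, whose subject is Hugo₄.
*Daniel₁* and the pronoun do not c-command one another → neither Principle B nor Principle C is at stake; coindexation permitted.
*[Daniel₁'s cousin]₂* c-commands the pronoun but from outside its binding domain, and is not c-commanded by it → coindexation permitted.
*Ahmad₃* c-commands the pronoun but from outside its binding domain, and is not c-commanded by it → coindexation permitted.
*Hugo₄* c-commands the pronoun within its binding domain → coindexation would violate Principle B.
*Mateo₅* and the pronoun do not c-command one another → neither Principle B nor Principle C is at stake; coindexation permitted.

{1, 2, 3, 5}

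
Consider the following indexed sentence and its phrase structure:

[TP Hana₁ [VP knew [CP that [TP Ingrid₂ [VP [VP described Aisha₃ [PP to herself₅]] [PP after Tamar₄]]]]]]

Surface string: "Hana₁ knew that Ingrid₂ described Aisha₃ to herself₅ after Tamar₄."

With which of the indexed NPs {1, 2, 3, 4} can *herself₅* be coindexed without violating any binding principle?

{2, 3}

*herself* is an anaphor, so Principle A applies: it must be bound in its binding domain.
Binding domain of *herself₅*: the embedded TP, whose subject is Ingrid₂.
*Hana₁* c-commands the anaphor but is outside its binding domain → cannot satisfy Principle A.
*Ingrid₂* c-commands the anaphor within its binding domain → licit binder.
*Aisha₃* c-commands the anaphor within its binding domain → licit binder.
*Tamar₄* does not c-command the anaphor → cannot bind it.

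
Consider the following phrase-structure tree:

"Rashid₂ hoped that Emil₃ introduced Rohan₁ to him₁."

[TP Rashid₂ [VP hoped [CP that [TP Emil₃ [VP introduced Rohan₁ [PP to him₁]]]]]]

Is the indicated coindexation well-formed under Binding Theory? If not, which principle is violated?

Principle B

The two coindexed NPs are *Rohan₁* and *him₁*.
*him₁* is a pronoun. Its binding domain is the embedded TP, whose subject is Emil₃.
*Rohan₁* c-commands it within that domain and carries the same index.
The pronoun is locally bound → Principle B violation.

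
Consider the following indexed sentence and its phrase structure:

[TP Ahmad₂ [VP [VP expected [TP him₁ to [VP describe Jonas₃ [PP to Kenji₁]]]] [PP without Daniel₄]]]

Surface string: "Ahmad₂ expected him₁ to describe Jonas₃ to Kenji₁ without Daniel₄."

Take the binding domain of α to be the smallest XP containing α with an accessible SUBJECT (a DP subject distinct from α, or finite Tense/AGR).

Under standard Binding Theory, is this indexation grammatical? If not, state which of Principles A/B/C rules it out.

The two coindexed NPs are *him₁* and *Kenji₁*.
*Kenji₁* is an R-expression. Principle C requires it to be free everywhere.
*him₁* c-commands it and carries the same index.
The R-expression is bound → Principle C violation.

Principle C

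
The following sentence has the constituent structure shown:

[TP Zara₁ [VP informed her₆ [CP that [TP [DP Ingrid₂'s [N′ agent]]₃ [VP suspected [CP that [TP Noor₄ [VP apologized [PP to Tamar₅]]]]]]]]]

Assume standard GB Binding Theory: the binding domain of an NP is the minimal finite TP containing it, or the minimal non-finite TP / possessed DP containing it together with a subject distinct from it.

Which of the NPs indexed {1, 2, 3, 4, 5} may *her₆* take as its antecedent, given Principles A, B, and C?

none

*her* is a pronoun, so Principle B applies: it must be free in its binding domain.
Binding domain of *her₆*: the matrix TP, whose subject is Zara₁.
*Zara₁* c-commands the pronoun within its binding domain → coindexation would violate Principle B.
*Ingrid₂*: the pronoun c-commands this R-expression → coindexation would violate Principle C on *Ingrid₂*.
*[Ingrid₂'s agent]₃*: the pronoun c-commands this R-expression → coindexation would violate Principle C on *[Ingrid₂'s agent]₃*.
*Noor₄*: the pronoun c-commands this R-expression → coindexation would violate Principle C on *Noor₄*.
*Tamar₅*: the pronoun c-commands this R-expression → coindexation would violate Principle C on *Tamar₅*.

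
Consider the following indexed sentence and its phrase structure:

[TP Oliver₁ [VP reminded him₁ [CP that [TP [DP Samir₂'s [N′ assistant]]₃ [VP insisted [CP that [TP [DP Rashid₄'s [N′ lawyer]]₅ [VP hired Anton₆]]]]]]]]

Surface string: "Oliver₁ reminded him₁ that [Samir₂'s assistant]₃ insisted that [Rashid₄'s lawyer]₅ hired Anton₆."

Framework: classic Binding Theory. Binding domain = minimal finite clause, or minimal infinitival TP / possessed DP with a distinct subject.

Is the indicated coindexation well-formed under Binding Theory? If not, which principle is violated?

Principle B

The two coindexed NPs are *Oliver₁* and *him₁*.
*him₁* is a pronoun. Its binding domain is the matrix TP, whose subject is Oliver₁.
*Oliver₁* c-commands it within that domain and carries the same index.
The pronoun is locally bound → Principle B violation.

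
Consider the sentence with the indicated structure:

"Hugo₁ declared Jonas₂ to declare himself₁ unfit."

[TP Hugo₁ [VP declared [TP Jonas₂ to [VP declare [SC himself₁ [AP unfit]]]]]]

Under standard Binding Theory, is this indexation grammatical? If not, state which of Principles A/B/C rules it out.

The two coindexed NPs are *Hugo₁* and *himself₁*.
*himself₁* is an anaphor. Principle A requires it to be bound within its binding domain — the embedded TP, whose subject is Jonas₂.
Within that domain it is c-commanded by *Jonas₂*, which does not share its index.
*Hugo₁* does c-command the anaphor, but from outside its binding domain.
The anaphor is unbound in its domain → Principle A violation.

Principle A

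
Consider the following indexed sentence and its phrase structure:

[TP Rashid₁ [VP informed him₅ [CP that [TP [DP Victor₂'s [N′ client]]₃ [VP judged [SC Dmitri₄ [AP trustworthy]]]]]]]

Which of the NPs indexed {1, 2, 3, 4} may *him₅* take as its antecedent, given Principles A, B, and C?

*him* is a pronoun, so Principle B applies: it must be free in its binding domain.
Binding domain of *him₅*: the matrix TP, whose subject is Rashid₁.
*Rashid₁* c-commands the pronoun within its binding domain → coindexation would violate Principle B.
*Victor₂*: the pronoun c-commands this R-expression → coindexation would violate Principle C on *Victor₂*.
*[Victor₂'s client]₃*: the pronoun c-commands this R-expression → coindexation would violate Principle C on *[Victor₂'s client]₃*.
*Dmitri₄*: the pronoun c-commands this R-expression → coindexation would violate Principle C on *Dmitri₄*.

none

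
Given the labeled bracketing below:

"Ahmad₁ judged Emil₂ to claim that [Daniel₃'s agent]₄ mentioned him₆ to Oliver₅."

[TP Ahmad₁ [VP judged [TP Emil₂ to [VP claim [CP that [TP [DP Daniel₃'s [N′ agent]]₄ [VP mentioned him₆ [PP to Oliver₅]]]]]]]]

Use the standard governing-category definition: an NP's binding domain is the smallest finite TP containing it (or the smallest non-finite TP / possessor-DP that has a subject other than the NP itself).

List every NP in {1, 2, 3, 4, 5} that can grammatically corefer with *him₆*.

{1, 2, 3}

*him* is a pronoun, so Principle B applies: it must be free in its binding domain.
Binding domain of *him₆*: the embedded TP, whose subject is [Daniel₃'s agent]₄.
*Ahmad₁* c-commands the pronoun but from outside its binding domain, and is not c-commanded by it → coindexation permitted.
*Emil₂* c-commands the pronoun but from outside its binding domain, and is not c-commanded by it → coindexation permitted.
*Daniel₃* and the pronoun do not c-command one another → neither Principle B nor Principle C is at stake; coindexation permitted.
*[Daniel₃'s agent]₄* c-commands the pronoun within its binding domain → coindexation would violate Principle B.
*Oliver₅*: the pronoun c-commands this R-expression → coindexation would violate Principle C on *Oliver₅*.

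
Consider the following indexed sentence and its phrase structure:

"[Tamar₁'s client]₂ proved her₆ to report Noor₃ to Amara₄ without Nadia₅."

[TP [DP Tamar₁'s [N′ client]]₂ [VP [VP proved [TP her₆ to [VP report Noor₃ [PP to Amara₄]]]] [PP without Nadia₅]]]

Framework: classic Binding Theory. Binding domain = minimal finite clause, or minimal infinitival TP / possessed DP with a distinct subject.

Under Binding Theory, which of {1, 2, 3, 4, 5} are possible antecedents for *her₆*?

{1, 5}

*her* is a pronoun, so Principle B applies: it must be free in its binding domain.
Binding domain of *her₆*: the matrix TP, whose subject is [Tamar₁'s client]₂.
*Tamar₁* and the pronoun do not c-command one another → neither Principle B nor Principle C is at stake; coindexation permitted.
*[Tamar₁'s client]₂* c-commands the pronoun within its binding domain → coindexation would violate Principle B.
*Noor₃*: the pronoun c-commands this R-expression → coindexation would violate Principle C on *Noor₃*.
*Amara₄*: the pronoun c-commands this R-expression → coindexation would violate Principle C on *Amara₄*.
*Nadia₅* and the pronoun do not c-command one another → neither Principle B nor Principle C is at stake; coindexation permitted.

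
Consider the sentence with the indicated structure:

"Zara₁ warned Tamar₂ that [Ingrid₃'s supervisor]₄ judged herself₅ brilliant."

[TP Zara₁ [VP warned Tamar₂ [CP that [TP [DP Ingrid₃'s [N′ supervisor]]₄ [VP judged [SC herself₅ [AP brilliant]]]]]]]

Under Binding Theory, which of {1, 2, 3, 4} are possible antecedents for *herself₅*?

{4}

*herself* is an anaphor, so Principle A applies: it must be bound in its binding domain.
Binding domain of *herself₅*: the embedded TP, whose subject is [Ingrid₃'s supervisor]₄.
*Zara₁* c-commands the anaphor but is outside its binding domain → cannot satisfy Principle A.
*Tamar₂* c-commands the anaphor but is outside its binding domain → cannot satisfy Principle A.
*Ingrid₃* does not c-command the anaphor → cannot bind it.
*[Ingrid₃'s supervisor]₄* c-commands the anaphor within its binding domain → licit binder.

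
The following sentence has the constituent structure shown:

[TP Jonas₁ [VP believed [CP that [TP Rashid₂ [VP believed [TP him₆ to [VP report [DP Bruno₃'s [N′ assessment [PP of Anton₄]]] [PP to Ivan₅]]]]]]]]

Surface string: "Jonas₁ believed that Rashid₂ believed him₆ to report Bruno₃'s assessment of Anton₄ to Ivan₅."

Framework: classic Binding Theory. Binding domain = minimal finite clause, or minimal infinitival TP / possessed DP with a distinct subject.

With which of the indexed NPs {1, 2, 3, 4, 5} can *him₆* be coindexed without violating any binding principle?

{1}

*him* is a pronoun, so Principle B applies: it must be free in its binding domain.
Binding domain of *him₆*: the embedded TP, whose subject is Rashid₂.
*Jonas₁* c-commands the pronoun but from outside its binding domain, and is not c-commanded by it → coindexation permitted.
*Rashid₂* c-commands the pronoun within its binding domain → coindexation would violate Principle B.
*Bruno₃*: the pronoun c-commands this R-expression → coindexation would violate Principle C on *Bruno₃*.
*Anton₄*: the pronoun c-commands this R-expression → coindexation would violate Principle C on *Anton₄*.
*Ivan₅*: the pronoun c-commands this R-expression → coindexation would violate Principle C on *Ivan₅*.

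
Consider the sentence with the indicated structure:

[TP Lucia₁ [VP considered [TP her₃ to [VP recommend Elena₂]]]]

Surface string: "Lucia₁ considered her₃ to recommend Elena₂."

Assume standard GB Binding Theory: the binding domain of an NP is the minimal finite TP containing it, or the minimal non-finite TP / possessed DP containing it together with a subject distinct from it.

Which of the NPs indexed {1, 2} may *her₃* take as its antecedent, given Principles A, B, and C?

*her* is a pronoun, so Principle B applies: it must be free in its binding domain.
Binding domain of *her₃*: the matrix TP, whose subject is Lucia₁.
*Lucia₁* c-commands the pronoun within its binding domain → coindexation would violate Principle B.
*Elena₂*: the pronoun c-commands this R-expression → coindexation would violate Principle C on *Elena₂*.

none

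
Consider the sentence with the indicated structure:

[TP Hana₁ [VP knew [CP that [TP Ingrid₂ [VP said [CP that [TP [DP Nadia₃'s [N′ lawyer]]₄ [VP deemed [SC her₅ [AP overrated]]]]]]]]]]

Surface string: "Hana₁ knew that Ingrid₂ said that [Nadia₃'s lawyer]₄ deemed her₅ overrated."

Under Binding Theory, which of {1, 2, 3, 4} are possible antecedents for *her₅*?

*her* is a pronoun, so Principle B applies: it must be free in its binding domain.
Binding domain of *her₅*: the embedded TP, whose subject is [Nadia₃'s lawyer]₄.
*Hana₁* c-commands the pronoun but from outside its binding domain, and is not c-commanded by it → coindexation permitted.
*Ingrid₂* c-commands the pronoun but from outside its binding domain, and is not c-commanded by it → coindexation permitted.
*Nadia₃* and the pronoun do not c-command one another → neither Principle B nor Principle C is at stake; coindexation permitted.
*[Nadia₃'s lawyer]₄* c-commands the pronoun within its binding domain → coindexation would violate Principle B.

{1, 2, 3}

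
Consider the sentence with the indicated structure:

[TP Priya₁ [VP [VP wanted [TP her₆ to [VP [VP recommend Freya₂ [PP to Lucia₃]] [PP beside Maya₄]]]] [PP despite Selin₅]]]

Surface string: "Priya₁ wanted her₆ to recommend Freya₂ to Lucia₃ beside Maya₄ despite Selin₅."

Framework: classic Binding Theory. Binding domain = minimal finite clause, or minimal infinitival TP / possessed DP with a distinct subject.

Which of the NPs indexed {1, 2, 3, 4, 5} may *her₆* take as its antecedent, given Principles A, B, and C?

{5}

*her* is a pronoun, so Principle B applies: it must be free in its binding domain.
Binding domain of *her₆*: the matrix TP, whose subject is Priya₁.
*Priya₁* c-commands the pronoun within its binding domain → coindexation would violate Principle B.
*Freya₂*: the pronoun c-commands this R-expression → coindexation would violate Principle C on *Freya₂*.
*Lucia₃*: the pronoun c-commands this R-expression → coindexation would violate Principle C on *Lucia₃*.
*Maya₄*: the pronoun c-commands this R-expression → coindexation would violate Principle C on *Maya₄*.
*Selin₅* and the pronoun do not c-command one another → neither Principle B nor Principle C is at stake; coindexation permitted.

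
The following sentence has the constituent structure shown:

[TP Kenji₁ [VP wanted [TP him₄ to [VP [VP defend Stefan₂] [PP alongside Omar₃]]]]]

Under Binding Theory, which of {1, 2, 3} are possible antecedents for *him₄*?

*him* is a pronoun, so Principle B applies: it must be free in its binding domain.
Binding domain of *him₄*: the matrix TP, whose subject is Kenji₁.
*Kenji₁* c-commands the pronoun within its binding domain → coindexation would violate Principle B.
*Stefan₂*: the pronoun c-commands this R-expression → coindexation would violate Principle C on *Stefan₂*.
*Omar₃*: the pronoun c-commands this R-expression → coindexation would violate Principle C on *Omar₃*.

none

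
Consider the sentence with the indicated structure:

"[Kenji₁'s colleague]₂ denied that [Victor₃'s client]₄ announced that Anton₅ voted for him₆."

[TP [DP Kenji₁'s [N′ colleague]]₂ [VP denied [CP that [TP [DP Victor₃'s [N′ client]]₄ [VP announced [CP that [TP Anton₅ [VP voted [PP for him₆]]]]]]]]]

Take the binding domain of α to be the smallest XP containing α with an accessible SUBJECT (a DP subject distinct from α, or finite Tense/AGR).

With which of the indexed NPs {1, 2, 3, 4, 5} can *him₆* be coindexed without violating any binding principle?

{1, 2, 3, 4}

*him* is a pronoun, so Principle B applies: it must be free in its binding domain.
Binding domain of *him₆*: the embedded TP, whose subject is Anton₅.
*Kenji₁* and the pronoun do not c-command one another → neither Principle B nor Principle C is at stake; coindexation permitted.
*[Kenji₁'s colleague]₂* c-commands the pronoun but from outside its binding domain, and is not c-commanded by it → coindexation permitted.
*Victor₃* and the pronoun do not c-command one another → neither Principle B nor Principle C is at stake; coindexation permitted.
*[Victor₃'s client]₄* c-commands the pronoun but from outside its binding domain, and is not c-commanded by it → coindexation permitted.
*Anton₅* c-commands the pronoun within its binding domain → coindexation would violate Principle B.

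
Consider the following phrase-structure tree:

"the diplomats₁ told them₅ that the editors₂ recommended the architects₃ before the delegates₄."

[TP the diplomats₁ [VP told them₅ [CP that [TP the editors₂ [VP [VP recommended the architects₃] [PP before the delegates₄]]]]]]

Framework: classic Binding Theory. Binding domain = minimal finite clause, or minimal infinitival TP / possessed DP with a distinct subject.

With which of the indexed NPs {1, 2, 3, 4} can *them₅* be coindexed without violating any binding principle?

none

*them* is a pronoun, so Principle B applies: it must be free in its binding domain.
Binding domain of *them₅*: the matrix TP, whose subject is the diplomats₁.
*the diplomats₁* c-commands the pronoun within its binding domain → coindexation would violate Principle B.
*the editors₂*: the pronoun c-commands this R-expression → coindexation would violate Principle C on *the editors₂*.
*the architects₃*: the pronoun c-commands this R-expression → coindexation would violate Principle C on *the architects₃*.
*the delegates₄*: the pronoun c-commands this R-expression → coindexation would violate Principle C on *the delegates₄*.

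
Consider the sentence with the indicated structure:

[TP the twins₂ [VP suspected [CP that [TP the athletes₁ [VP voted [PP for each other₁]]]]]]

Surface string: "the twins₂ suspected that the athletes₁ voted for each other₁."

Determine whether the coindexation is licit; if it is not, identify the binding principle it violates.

The two coindexed NPs are *the athletes₁* and *each other₁*.
*each other₁* is an anaphor; its binding domain is the embedded TP, whose subject is the athletes₁. *the athletes₁* c-commands it within that domain and shares its index, so Principle A is satisfied.
*the athletes₁* is an R-expression; *each other₁* does not c-command it, and no other NP shares its index, so Principle C is satisfied.
All principles are respected.

grammatical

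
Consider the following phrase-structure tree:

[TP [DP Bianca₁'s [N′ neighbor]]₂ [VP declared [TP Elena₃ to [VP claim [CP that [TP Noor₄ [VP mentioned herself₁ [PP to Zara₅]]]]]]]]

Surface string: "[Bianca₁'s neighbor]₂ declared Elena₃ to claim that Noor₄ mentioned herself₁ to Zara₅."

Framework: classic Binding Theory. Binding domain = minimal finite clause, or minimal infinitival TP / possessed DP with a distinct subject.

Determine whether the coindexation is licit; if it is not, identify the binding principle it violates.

The two coindexed NPs are *Bianca₁* and *herself₁*.
*herself₁* is an anaphor. Principle A requires it to be bound within its binding domain — the embedded TP, whose subject is Noor₄.
Within that domain it is c-commanded by *Noor₄*, which does not share its index.
*Bianca₁* does not c-command the anaphor at all.
The anaphor is unbound in its domain → Principle A violation.

Principle A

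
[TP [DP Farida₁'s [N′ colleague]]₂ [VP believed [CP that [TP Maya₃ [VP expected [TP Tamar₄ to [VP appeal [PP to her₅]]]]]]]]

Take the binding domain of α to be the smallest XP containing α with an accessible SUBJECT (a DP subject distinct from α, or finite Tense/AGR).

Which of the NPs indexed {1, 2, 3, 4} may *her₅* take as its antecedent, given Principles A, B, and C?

*her* is a pronoun, so Principle B applies: it must be free in its binding domain.
Binding domain of *her₅*: the embedded TP, whose subject is Tamar₄.
*Farida₁* and the pronoun do not c-command one another → neither Principle B nor Principle C is at stake; coindexation permitted.
*[Farida₁'s colleague]₂* c-commands the pronoun but from outside its binding domain, and is not c-commanded by it → coindexation permitted.
*Maya₃* c-commands the pronoun but from outside its binding domain, and is not c-commanded by it → coindexation permitted.
*Tamar₄* c-commands the pronoun within its binding domain → coindexation would violate Principle B.

{1, 2, 3}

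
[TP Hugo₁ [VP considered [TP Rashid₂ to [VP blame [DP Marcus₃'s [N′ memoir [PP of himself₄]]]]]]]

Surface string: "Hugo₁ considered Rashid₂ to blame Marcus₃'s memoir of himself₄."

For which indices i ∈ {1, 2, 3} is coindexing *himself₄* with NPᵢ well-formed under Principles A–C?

*himself* is an anaphor, so Principle A applies: it must be bound in its binding domain.
Binding domain of *himself₄*: the possessed DP, whose subject is Marcus₃.
*Hugo₁* c-commands the anaphor but is outside its binding domain → cannot satisfy Principle A.
*Rashid₂* c-commands the anaphor but is outside its binding domain → cannot satisfy Principle A.
*Marcus₃* c-commands the anaphor within its binding domain → licit binder.

{3}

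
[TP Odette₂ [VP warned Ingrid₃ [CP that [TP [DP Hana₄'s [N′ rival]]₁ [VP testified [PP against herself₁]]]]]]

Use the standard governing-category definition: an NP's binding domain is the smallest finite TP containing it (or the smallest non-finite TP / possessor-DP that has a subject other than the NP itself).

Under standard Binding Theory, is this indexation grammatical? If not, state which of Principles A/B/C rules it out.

The two coindexed NPs are *[Hana₄'s rival]₁* and *herself₁*.
*herself₁* is an anaphor; its binding domain is the embedded TP, whose subject is [Hana₄'s rival]₁. *[Hana₄'s rival]₁* c-commands it within that domain and shares its index, so Principle A is satisfied.
*[Hana₄'s rival]₁* is an R-expression; *herself₁* does not c-command it, and no other NP shares its index, so Principle C is satisfied.
All principles are respected.

grammatical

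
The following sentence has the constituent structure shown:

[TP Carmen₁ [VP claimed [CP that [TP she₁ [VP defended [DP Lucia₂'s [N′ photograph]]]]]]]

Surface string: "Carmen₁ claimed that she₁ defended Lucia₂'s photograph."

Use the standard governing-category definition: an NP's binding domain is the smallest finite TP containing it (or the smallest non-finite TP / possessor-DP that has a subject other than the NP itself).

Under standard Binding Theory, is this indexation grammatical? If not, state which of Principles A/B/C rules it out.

grammatical

The two coindexed NPs are *Carmen₁* and *she₁*.
*she₁* is a pronoun; nothing c-commands it within its binding domain (the embedded TP.), so Principle B holds trivially.
*Carmen₁* is an R-expression; *she₁* does not c-command it, and no other NP shares its index, so Principle C is satisfied.
All principles are respected.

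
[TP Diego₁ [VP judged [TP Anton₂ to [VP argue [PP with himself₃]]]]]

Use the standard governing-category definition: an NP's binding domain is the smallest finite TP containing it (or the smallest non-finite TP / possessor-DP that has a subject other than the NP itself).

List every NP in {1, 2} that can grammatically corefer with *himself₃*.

{2}

*himself* is an anaphor, so Principle A applies: it must be bound in its binding domain.
Binding domain of *himself₃*: the embedded TP, whose subject is Anton₂.
*Diego₁* c-commands the anaphor but is outside its binding domain → cannot satisfy Principle A.
*Anton₂* c-commands the anaphor within its binding domain → licit binder.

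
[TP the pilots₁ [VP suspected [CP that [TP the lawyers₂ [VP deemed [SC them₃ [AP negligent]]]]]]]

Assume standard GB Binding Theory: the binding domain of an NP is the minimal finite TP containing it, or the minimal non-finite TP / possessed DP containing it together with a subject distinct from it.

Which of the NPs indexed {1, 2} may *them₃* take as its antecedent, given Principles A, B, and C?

*them* is a pronoun, so Principle B applies: it must be free in its binding domain.
Binding domain of *them₃*: the embedded TP, whose subject is the lawyers₂.
*the pilots₁* c-commands the pronoun but from outside its binding domain, and is not c-commanded by it → coindexation permitted.
*the lawyers₂* c-commands the pronoun within its binding domain → coindexation would violate Principle B.

{1}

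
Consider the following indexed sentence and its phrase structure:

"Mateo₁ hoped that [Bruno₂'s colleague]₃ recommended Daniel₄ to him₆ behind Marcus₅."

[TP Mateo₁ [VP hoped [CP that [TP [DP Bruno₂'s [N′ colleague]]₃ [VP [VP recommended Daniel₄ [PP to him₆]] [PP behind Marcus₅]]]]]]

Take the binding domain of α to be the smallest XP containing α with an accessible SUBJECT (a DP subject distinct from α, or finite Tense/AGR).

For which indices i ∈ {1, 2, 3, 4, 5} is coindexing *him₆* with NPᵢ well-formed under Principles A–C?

{1, 2, 5}

*him* is a pronoun, so Principle B applies: it must be free in its binding domain.
Binding domain of *him₆*: the embedded TP, whose subject is [Bruno₂'s colleague]₃.
*Mateo₁* c-commands the pronoun but from outside its binding domain, and is not c-commanded by it → coindexation permitted.
*Bruno₂* and the pronoun do not c-command one another → neither Principle B nor Principle C is at stake; coindexation permitted.
*[Bruno₂'s colleague]₃* c-commands the pronoun within its binding domain → coindexation would violate Principle B.
*Daniel₄* c-commands the pronoun within its binding domain → coindexation would violate Principle B.
*Marcus₅* and the pronoun do not c-command one another → neither Principle B nor Principle C is at stake; coindexation permitted.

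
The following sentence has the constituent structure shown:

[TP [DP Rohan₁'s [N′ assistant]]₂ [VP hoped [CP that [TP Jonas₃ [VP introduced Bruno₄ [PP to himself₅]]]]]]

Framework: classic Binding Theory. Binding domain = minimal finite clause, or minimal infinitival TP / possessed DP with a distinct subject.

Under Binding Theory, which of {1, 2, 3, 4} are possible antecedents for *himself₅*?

{3, 4}

*himself* is an anaphor, so Principle A applies: it must be bound in its binding domain.
Binding domain of *himself₅*: the embedded TP, whose subject is Jonas₃.
*Rohan₁* does not c-command the anaphor → cannot bind it.
*[Rohan₁'s assistant]₂* c-commands the anaphor but is outside its binding domain → cannot satisfy Principle A.
*Jonas₃* c-commands the anaphor within its binding domain → licit binder.
*Bruno₄* c-commands the anaphor within its binding domain → licit binder.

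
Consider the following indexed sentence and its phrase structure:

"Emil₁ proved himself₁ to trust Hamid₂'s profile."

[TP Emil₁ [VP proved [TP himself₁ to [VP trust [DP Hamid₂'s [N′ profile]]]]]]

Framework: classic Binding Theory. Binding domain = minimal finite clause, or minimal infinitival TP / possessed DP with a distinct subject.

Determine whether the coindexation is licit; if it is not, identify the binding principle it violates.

grammatical

The two coindexed NPs are *Emil₁* and *himself₁*.
*himself₁* is an anaphor; its binding domain is the matrix TP, whose subject is Emil₁. *Emil₁* c-commands it within that domain and shares its index, so Principle A is satisfied.
*Emil₁* is an R-expression; *himself₁* does not c-command it, and no other NP shares its index, so Principle C is satisfied.
All principles are respected.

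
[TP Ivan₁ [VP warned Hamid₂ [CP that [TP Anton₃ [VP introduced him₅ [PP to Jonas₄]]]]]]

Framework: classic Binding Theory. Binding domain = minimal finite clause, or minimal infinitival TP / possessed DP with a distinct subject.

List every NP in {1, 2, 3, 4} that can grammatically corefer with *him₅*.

*him* is a pronoun, so Principle B applies: it must be free in its binding domain.
Binding domain of *him₅*: the embedded TP, whose subject is Anton₃.
*Ivan₁* c-commands the pronoun but from outside its binding domain, and is not c-commanded by it → coindexation permitted.
*Hamid₂* c-commands the pronoun but from outside its binding domain, and is not c-commanded by it → coindexation permitted.
*Anton₃* c-commands the pronoun within its binding domain → coindexation would violate Principle B.
*Jonas₄*: the pronoun c-commands this R-expression → coindexation would violate Principle C on *Jonas₄*.

{1, 2}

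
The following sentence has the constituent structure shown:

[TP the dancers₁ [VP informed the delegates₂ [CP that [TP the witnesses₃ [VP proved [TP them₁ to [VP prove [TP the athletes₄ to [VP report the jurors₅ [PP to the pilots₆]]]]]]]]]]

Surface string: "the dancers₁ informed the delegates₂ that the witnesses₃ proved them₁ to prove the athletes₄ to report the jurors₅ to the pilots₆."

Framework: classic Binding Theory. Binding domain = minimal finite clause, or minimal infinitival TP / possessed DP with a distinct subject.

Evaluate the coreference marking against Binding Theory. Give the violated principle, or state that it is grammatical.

The two coindexed NPs are *the dancers₁* and *them₁*.
*them₁* is a pronoun; its binding domain is the embedded TP, whose subject is the witnesses₃. Within that domain it is c-commanded only by *the witnesses₃*, which carries a different index — the pronoun is free locally, so Principle B holds.
*the dancers₁* is an R-expression; *them₁* does not c-command it, and no other NP shares its index, so Principle C is satisfied.
All principles are respected.

grammatical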